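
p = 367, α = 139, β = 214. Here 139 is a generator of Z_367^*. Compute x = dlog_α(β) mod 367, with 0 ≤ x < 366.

52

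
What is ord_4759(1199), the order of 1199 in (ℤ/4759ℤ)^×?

4758

The order of 1199 must divide p − 1 = 4758 = 2 · 3 · 13 · 61.
Divisors: 1, 2, 3, 6, 13, 26, 39, 61, 78, 122, 183, 366, 793, 1586, 2379, 4758.
Check each in increasing order: 1199^1 ≡ 1199;  1199^2 ≡ 383;  1199^3 ≡ 2353;  1199^6 ≡ 1892;  1199^13 ≡ 3529;  1199^26 ≡ 4297;  1199^39 ≡ 1939;  1199^61 ≡ 3208;  1199^78 ≡ 111;  1199^122 ≡ 2306;  1199^183 ≡ 2162;  1199^366 ≡ 906;  1199^793 ≡ 1526;  1199^1586 ≡ 1525;  1199^2379 ≡ 4758;  1199^4758 ≡ 1.
Smallest exponent giving 1 is 4758.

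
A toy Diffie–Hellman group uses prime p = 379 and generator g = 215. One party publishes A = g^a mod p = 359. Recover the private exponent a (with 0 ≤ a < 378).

Baby-step giant-step with m = ceil(sqrt(378)) = 20.
Baby table (215^j mod 379 for j=0..19):
  0:1  1:215  2:366  3:237  4:169  5:330  6:77  7:258
  8:136  9:57  10:127  11:17  12:244  13:158  14:239  15:220
  16:304  17:172  18:217  19:38
Giant step factor: 215^(-20) ≡ 97 (mod 379).
Scan 359·97^i mod 379 for i = 0, 1, …:
  i=0: 359   i=1: 334   i=2: 183   i=3: 317
  i=4: 50   i=5: 302   i=6: 111   i=7: 155
  i=8: 254   i=9: 3     …   i=13: 182
  i=14: 220
Match at i=14, j=15: a = 14·20 + 15 = 295.

295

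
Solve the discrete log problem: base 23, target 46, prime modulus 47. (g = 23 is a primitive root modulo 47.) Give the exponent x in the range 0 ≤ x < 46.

Baby-step giant-step with m = ceil(sqrt(46)) = 7.
Baby table (23^j mod 47 for j=0..6):
  0:1  1:23  2:12  3:41  4:3  5:22  6:36
Giant step factor: 23^(-7) ≡ 13 (mod 47).
Scan 46·13^i mod 47 for i = 0, 1, …:
  i=0: 46   i=1: 34   i=2: 19   i=3: 12
Match at i=3, j=2: x = 3·7 + 2 = 23.

23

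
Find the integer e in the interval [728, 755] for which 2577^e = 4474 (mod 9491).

736

Compute 2577^728 mod 9491 = 4818, then multiply by 2577 repeatedly:
  2577^728=4818  2577^729=1758  2577^730=3159  2577^731=6956  2577^732=6604
  2577^733=1145  2577^734=8455  2577^735=6690  2577^736=4474
Found 4474 at exponent 736.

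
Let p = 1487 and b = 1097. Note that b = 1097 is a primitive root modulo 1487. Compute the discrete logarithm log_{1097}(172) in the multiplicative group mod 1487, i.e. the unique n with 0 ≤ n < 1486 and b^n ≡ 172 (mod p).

391

Baby-step giant-step with m = ceil(sqrt(1486)) = 39.
Baby table (1097^j mod 1487 for j=0..38):
  0:1  1:1097  2:426  3:404  4:62  5:1099  6:1133  7:1256
  8:870  9:1223  10:357  11:548  12:408  13:1476  14:1316  15:1262
  16:17  17:805  18:1294  19:920  20:1054  21:839  22:1417  23:534
  24:1407  25:1460  26:121  27:394  28:988  29:1300  30:67  31:636
  32:289  33:302  34:1180  35:770  36:74  37:880  38:297
Giant step factor: 1097^(-39) ≡ 1039 (mod 1487).
Scan 172·1039^i mod 1487 for i = 0, 1, …:
  i=0: 172   i=1: 268   i=2: 383   i=3: 908
  i=4: 654   i=5: 1434   i=6: 1439   i=7: 686
  i=8: 481   i=9: 127   i=10: 1097
Match at i=10, j=1: n = 10·39 + 1 = 391.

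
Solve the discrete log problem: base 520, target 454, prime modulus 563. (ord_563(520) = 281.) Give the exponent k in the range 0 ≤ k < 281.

Baby-step giant-step with m = ceil(sqrt(281)) = 17.
Baby table (520^j mod 563 for j=0..16):
  0:1  1:520  2:160  3:439  4:265  5:428  6:175  7:357
  8:413  9:257  10:209  11:21  12:223  13:545  14:211  15:498
  16:543
Giant step factor: 520^(-17) ≡ 218 (mod 563).
Scan 454·218^i mod 563 for i = 0, 1, …:
  i=0: 454   i=1: 447   i=2: 47   i=3: 112
  i=4: 207   i=5: 86   i=6: 169   i=7: 247
  i=8: 361   i=9: 441   i=10: 428
Match at i=10, j=5: k = 10·17 + 5 = 175.

175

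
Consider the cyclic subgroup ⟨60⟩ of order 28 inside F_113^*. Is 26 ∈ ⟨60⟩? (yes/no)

no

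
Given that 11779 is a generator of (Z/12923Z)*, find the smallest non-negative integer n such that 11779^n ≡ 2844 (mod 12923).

12775

Baby-step giant-step with m = ceil(sqrt(12922)) = 114.
Baby table (11779^j mod 12923 for j=0..113):
  0:1  1:11779  2:3513  3:181  4:12627  5:2626  6:6915  7:11039
  8:10078  9:11007  10:7917  11:1975  12:2125  13:11447  14:8554  15:9858
  16:4227  17:10437  18:924  19:2630  20:2339  21:12168  22:10802  23:9823
  24:5498  25:3789  26:7512  27:67  28:890  29:2757  30:12127  31:6014
  32:7943  33:11000  34:3002  35:3230  36:858  37:596  38:3095  39:222
  40:4492  41:4506  42:1413  43:11826  44:1437  45:10216  46:8211  47:1637
  48:1107  49:46  50:11991  51:6522  52:8326  53:12230  54:4489  55:7938
  56:3797  57:11283  58:2325  59:2338  60:389  61:7289  62:9642  63:5794
  64:1163  65:597  66:1951  67:3735  68:4673  69:4210  70:4039  71:5818
  72:12476  73:7371  74:6295  75:9554  76:3082  77:2171  78:10515  79:2153
  80:5261  81:3534  82:2003  83:8862  84:6427  85:699  86:1570  87:217
  88:10212  89:12787  90:508  91:383  92:1230  93:1487  94:4708  95:2939
  96:10687  97:12153  98:2116  99:8820  100:2783  101:8229  102:6891  103:12649
  104:3304  105:6663  106:2098  107:3566  108:4164  109:4971  110:12219  111:4150
  112:8064  113:1806
Giant step factor: 11779^(-114) ≡ 10340 (mod 12923).
Scan 2844·10340^i mod 12923 for i = 0, 1, …:
  i=0: 2844   i=1: 7135   i=2: 11416   i=3: 2758
  i=4: 9582   i=5: 10162   i=6: 11090   i=7: 4821
  i=8: 5129   i=9: 10791     …   i=111: 5284
  i=112: 11039
Match at i=112, j=7: n = 112·114 + 7 = 12775.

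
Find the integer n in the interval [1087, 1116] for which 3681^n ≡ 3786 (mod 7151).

Compute 3681^1087 mod 7151 = 5217, then multiply by 3681 repeatedly:
  3681^1087=5217  3681^1088=3342  3681^1089=2182  3681^1090=1369  3681^1091=4985
  3681^1092=319  3681^1093=1475  3681^1094=1866  3681^1095=3786
Found 3786 at exponent 1095.

1095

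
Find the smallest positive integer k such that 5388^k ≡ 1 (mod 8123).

The order of 5388 must divide p − 1 = 8122 = 2 · 31 · 131.
Divisors: 1, 2, 31, 62, 131, 262, 4061, 8122.
Check each in increasing order: 5388^1 ≡ 5388;  5388^2 ≡ 7065;  5388^31 ≡ 7839;  5388^62 ≡ 7549;  5388^131 ≡ 2961;  5388^262 ≡ 2804;  5388^4061 ≡ 1.
Smallest exponent giving 1 is 4061.

4061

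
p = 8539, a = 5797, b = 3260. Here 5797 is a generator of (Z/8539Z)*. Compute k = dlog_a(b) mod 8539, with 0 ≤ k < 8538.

7746

Baby-step giant-step with m = ceil(sqrt(8538)) = 93.
Baby table (5797^j mod 8539 for j=0..92):
  0:1  1:5797  2:4244  3:1609  4:2785  5:5935  6:1564  7:6629
  8:2813  9:6010  10:850  11:447  12:3942  13:1410  14:1947  15:6740
  16:5855  17:7449  18:130  19:2178  20:5224  21:4234  22:3412  23:3040
  24:6923  25:7870  26:7052  27:4251  28:8032  29:6876  30:120  31:3981
  32:5479  33:5222  34:1179  35:3463  36:8361  37:1353  38:4539  39:3924
  40:8071  41:2406  42:3395  43:6959  44:3087  45:6134  46:2402  47:5824
  48:7061  49:5190  50:3533  51:4279  52:8107  53:6162  54:2477  55:5110
  56:879  57:6319  58:7472  59:5376  60:5861  61:8075  62:8516  63:3293
  64:4856  65:5688  66:4257  67:119  68:6723  69:1235  70:3613  71:6933
  72:6067  73:6797  74:3263  75:1726  76:6453  77:7221  78:1959  79:7992
  80:5549  81:1140  82:7933  83:5086  84:6914  85:6931  86:3012  87:6848
  88:45  89:4695  90:3122  91:4093  92:5779
Giant step factor: 5797^(-93) ≡ 3591 (mod 8539).
Scan 3260·3591^i mod 8539 for i = 0, 1, …:
  i=0: 3260   i=1: 8230   i=2: 451   i=3: 5670
  i=4: 3994   i=5: 5473   i=6: 5304   i=7: 4694
  i=8: 168   i=9: 5558     …   i=82: 7463
  i=83: 4251
Match at i=83, j=27: k = 83·93 + 27 = 7746.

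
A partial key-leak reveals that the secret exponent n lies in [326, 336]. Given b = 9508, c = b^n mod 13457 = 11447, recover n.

Compute 9508^326 mod 13457 = 13366, then multiply by 9508 repeatedly:
  9508^326=13366  9508^327=9477  9508^328=12701  9508^329=11447
Found 11447 at exponent 329.

329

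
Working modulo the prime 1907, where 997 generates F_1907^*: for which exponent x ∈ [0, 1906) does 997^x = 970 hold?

Baby-step giant-step with m = ceil(sqrt(1906)) = 44.
Baby table (997^j mod 1907 for j=0..43):
  0:1  1:997  2:462  3:1027  4:1767  5:1538  6:158  7:1152
  8:530  9:171  10:764  11:815  12:173  13:851  14:1739  15:320
  16:571  17:1001  18:636  19:968  20:154  21:978  22:589  23:1784
  24:1324  25:384  26:1448  27:57  28:1526  29:1543  30:1329  31:1555
  32:1851  33:1378  34:826  35:1605  36:212  37:1594  38:687  39:326
  40:832  41:1866  42:1077  43:128
Giant step factor: 997^(-44) ≡ 1558 (mod 1907).
Scan 970·1558^i mod 1907 for i = 0, 1, …:
  i=0: 970   i=1: 916   i=2: 692   i=3: 681
  i=4: 706   i=5: 1516   i=6: 1062   i=7: 1227
  i=8: 852   i=9: 144     …   i=38: 712
  i=39: 1329
Match at i=39, j=30: x = 39·44 + 30 = 1746.

1746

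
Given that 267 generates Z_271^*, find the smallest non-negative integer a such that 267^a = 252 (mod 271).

18

Successive powers of 267 modulo 271:
  267^0=1  267^1=267  267^2=16  267^3=207  267^4=256  267^5=60
  267^6=31  267^7=147  267^8=225  267^9=184  267^10=77  267^11=234
  267^12=148  267^13=221  267^14=200  267^15=13  267^16=219  267^17=208
  267^18=252
So 267^18 ≡ 252 (mod 271), giving a = 18.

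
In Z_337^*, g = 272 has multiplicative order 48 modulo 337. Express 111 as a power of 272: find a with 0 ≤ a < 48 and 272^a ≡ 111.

30

Baby-step giant-step with m = ceil(sqrt(48)) = 7.
Baby table (272^j mod 337 for j=0..6):
  0:1  1:272  2:181  3:30  4:72  5:38  6:226
Giant step factor: 272^(-7) ≡ 232 (mod 337).
Scan 111·232^i mod 337 for i = 0, 1, …:
  i=0: 111   i=1: 140   i=2: 128   i=3: 40
  i=4: 181
Match at i=4, j=2: a = 4·7 + 2 = 30.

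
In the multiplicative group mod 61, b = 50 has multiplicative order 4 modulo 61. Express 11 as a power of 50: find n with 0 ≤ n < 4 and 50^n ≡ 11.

Successive powers of 50 modulo 61:
  50^0=1  50^1=50  50^2=60  50^3=11
So 50^3 ≡ 11 (mod 61), giving n = 3.

3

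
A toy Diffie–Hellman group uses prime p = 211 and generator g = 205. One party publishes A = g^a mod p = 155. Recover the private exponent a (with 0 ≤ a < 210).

113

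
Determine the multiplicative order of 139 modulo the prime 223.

The order of 139 must divide p − 1 = 222 = 2 · 3 · 37.
Divisors: 1, 2, 3, 6, 37, 74, 111, 222.
Check each in increasing order: 139^1 ≡ 139;  139^2 ≡ 143;  139^3 ≡ 30;  139^6 ≡ 8;  139^37 ≡ 39;  139^74 ≡ 183;  139^111 ≡ 1.
Smallest exponent giving 1 is 111.

111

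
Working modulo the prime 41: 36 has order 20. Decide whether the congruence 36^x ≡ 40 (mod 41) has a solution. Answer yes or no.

40 ∈ ⟨36⟩ iff 40^20 ≡ 1 (mod 41), since |⟨36⟩| = 20.
40^20 mod 41 = 1.
Since 1 = 1, 40 lies in the subgroup.

yes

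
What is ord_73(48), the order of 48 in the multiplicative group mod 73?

36

The order of 48 must divide p − 1 = 72 = 2^3 · 3^2.
Divisors: 1, 2, 3, 4, 6, 8, 9, 12, 18, 24, 36, 72.
Check each in increasing order: 48^1 ≡ 48;  48^2 ≡ 41;  48^3 ≡ 70;  48^4 ≡ 2;  48^6 ≡ 9;  48^8 ≡ 4;  48^9 ≡ 46;  48^12 ≡ 8;  48^18 ≡ 72;  48^24 ≡ 64;  48^36 ≡ 1.
Smallest exponent giving 1 is 36.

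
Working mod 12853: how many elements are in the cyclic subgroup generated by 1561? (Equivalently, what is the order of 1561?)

4284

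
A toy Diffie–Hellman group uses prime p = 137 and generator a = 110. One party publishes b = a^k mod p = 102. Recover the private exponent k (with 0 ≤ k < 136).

Baby-step giant-step with m = ceil(sqrt(136)) = 12.
Baby table (110^j mod 137 for j=0..11):
  0:1  1:110  2:44  3:45  4:18  5:62  6:107  7:125
  8:50  9:20  10:8  11:58
Giant step factor: 110^(-12) ≡ 65 (mod 137).
Scan 102·65^i mod 137 for i = 0, 1, …:
  i=0: 102   i=1: 54   i=2: 85   i=3: 45
Match at i=3, j=3: k = 3·12 + 3 = 39.

39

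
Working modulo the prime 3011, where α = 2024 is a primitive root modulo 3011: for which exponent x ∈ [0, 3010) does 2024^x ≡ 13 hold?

Baby-step giant-step with m = ceil(sqrt(3010)) = 55.
Baby table (2024^j mod 3011 for j=0..54):
  0:1  1:2024  2:1616  3:838  4:919  5:2269  6:681  7:2317
  8:1481  9:1599  10:2562  11:546  12:67  13:113  14:2887  15:1948
  16:1353  17:1473  18:462  19:1678  20:2875  21:1748  22:27  23:450
  24:1478  25:1549  26:725  27:1043  28:321  29:2339  30:844  31:1019
  32:2932  33:2698  34:1809  35:40  36:2674  37:1409  38:399  39:628
  40:430  41:141  42:2350  43:2031  44:729  45:106  46:763  47:2680
  48:1509  49:1062  50:2645  51:2933  52:1711  53:414  54:878
Giant step factor: 2024^(-55) ≡ 626 (mod 3011).
Scan 13·626^i mod 3011 for i = 0, 1, …:
  i=0: 13   i=1: 2116   i=2: 2787   i=3: 1293
  i=4: 2470   i=5: 1577   i=6: 2605   i=7: 1779
  i=8: 2595   i=9: 1541     …   i=19: 2203
  i=20: 40
Match at i=20, j=35: x = 20·55 + 35 = 1135.

1135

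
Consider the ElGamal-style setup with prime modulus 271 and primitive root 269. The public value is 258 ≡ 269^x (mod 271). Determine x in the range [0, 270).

30

Successive powers of 269 modulo 271:
  269^0=1  269^1=269  269^2=4  269^3=263  269^4=16  269^5=239
  269^6=64  269^7=143  269^8=256  269^9=30  269^10=211  269^11=120
  269^12=31  269^13=209  269^14=124  269^15=23  269^16=225  269^17=92
  269^18=87  269^19=97  269^20=77  269^21=117  269^22=37  269^23=197
  269^24=148  269^25=246  269^26=50  269^27=171  269^28=200  269^29=142
  269^30=258
So 269^30 ≡ 258 (mod 271), giving x = 30.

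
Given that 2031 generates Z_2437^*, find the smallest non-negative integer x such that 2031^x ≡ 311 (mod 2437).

226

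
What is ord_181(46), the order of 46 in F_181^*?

The order of 46 must divide p − 1 = 180 = 2^2 · 3^2 · 5.
Divisors: 1, 2, 3, 4, 5, 6, 9, 10, 12, 15, 18, 20, 30, 36, 45, 60, 90, 180.
Check each in increasing order: 46^1 ≡ 46;  46^2 ≡ 125;  46^3 ≡ 139;  46^4 ≡ 59;  46^5 ≡ 180;  46^6 ≡ 135;  46^9 ≡ 122;  46^10 ≡ 1.
Smallest exponent giving 1 is 10.

10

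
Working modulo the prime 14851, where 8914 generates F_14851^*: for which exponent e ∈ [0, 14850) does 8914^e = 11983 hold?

9553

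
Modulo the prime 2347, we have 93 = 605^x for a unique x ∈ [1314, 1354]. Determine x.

Compute 605^1314 mod 2347 = 2060, then multiply by 605 repeatedly:
  605^1314=2060  605^1315=43  605^1316=198  605^1317=93
Found 93 at exponent 1317.

1317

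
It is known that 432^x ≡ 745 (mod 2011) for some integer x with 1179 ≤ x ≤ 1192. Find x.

1187

Compute 432^1179 mod 2011 = 130, then multiply by 432 repeatedly:
  432^1179=130  432^1180=1863  432^1181=416  432^1182=733  432^1183=929
  432^1184=1139  432^1185=1364  432^1186=25  432^1187=745
Found 745 at exponent 1187.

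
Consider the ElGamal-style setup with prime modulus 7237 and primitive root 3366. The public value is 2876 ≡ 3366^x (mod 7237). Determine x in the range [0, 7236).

2205

Baby-step giant-step with m = ceil(sqrt(7236)) = 86.
Baby table (3366^j mod 7237 for j=0..85):
  0:1  1:3366  2:4051  3:1158  4:4322  5:1482  6:2119  7:4109
  8:987  9:459  10:3513  11:6737  12:3221  13:860  14:7197  15:2863
  16:4411  17:4339  18:808  19:5853  20:2084  21:2091  22:3942  23:3351
  24:4220  25:5526  26:1426  27:1785  28:1600  29:1272  30:4485  31:128
  32:3865  33:4701  34:3484  35:3204  36:1534  37:3463  38:4888  39:3307
  40:856  41:970  42:1133  43:7016  44:1525  45:2117  46:4614  47:122
  48:5380  49:2106  50:3773  51:6220  52:7116  53:5223  54:1945  55:4622
  56:5339  57:1603  58:4133  59:2164  60:3602  61:2357  62:1910  63:2604
  64:1057  65:4495  66:4840  67:953  68:1807  69:3282  70:3550  71:1013
  72:1131  73:284  74:660  75:7038  76:3207  77:4395  78:1142  79:1125
  80:1799  81:5302  82:90  83:6223  84:2740  85:2902
Giant step factor: 3366^(-86) ≡ 3515 (mod 7237).
Scan 2876·3515^i mod 7237 for i = 0, 1, …:
  i=0: 2876   i=1: 6288   i=2: 522   i=3: 3869
  i=4: 1212   i=5: 4824   i=6: 69   i=7: 3714
  i=8: 6399   i=9: 7126     …   i=24: 6598
  i=25: 4622
Match at i=25, j=55: x = 25·86 + 55 = 2205.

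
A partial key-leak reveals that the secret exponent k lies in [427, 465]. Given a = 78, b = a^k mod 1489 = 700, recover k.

459

Compute 78^427 mod 1489 = 624, then multiply by 78 repeatedly:
  78^427=624  78^428=1024  78^429=955  78^430=40  78^431=142
  78^432=653  78^433=308  78^434=200  78^435=710  78^436=287
  78^437=51  78^438=1000  78^439=572  78^440=1435  78^441=255
  78^442=533  78^443=1371  78^444=1219  78^445=1275  78^446=1176
  78^447=899  78^448=139  78^449=419  78^450=1413  78^451=28
  78^452=695  78^453=606  78^454=1109  78^455=140  78^456=497
  78^457=52  78^458=1078  78^459=700
Found 700 at exponent 459.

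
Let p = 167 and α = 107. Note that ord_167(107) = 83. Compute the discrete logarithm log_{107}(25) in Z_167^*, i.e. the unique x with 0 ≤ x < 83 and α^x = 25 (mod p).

Baby-step giant-step with m = ceil(sqrt(83)) = 10.
Baby table (107^j mod 167 for j=0..9):
  0:1  1:107  2:93  3:98  4:132  5:96  6:85  7:77
  8:56  9:147
Giant step factor: 107^(-10) ≡ 97 (mod 167).
Scan 25·97^i mod 167 for i = 0, 1, …:
  i=0: 25   i=1: 87   i=2: 89   i=3: 116
  i=4: 63   i=5: 99   i=6: 84   i=7: 132
Match at i=7, j=4: x = 7·10 + 4 = 74.

74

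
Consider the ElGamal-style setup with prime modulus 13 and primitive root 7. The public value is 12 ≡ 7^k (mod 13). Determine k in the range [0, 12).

6

Successive powers of 7 modulo 13:
  7^0=1  7^1=7  7^2=10  7^3=5  7^4=9  7^5=11
  7^6=12
So 7^6 ≡ 12 (mod 13), giving k = 6.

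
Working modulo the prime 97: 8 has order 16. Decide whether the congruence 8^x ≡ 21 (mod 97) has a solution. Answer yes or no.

no

21 ∈ ⟨8⟩ iff 21^16 ≡ 1 (mod 97), since |⟨8⟩| = 16.
21^16 mod 97 = 62.
Since 62 ≠ 1, 21 does not lie in the subgroup.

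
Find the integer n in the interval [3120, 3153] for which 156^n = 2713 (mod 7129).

3145

Compute 156^3120 mod 7129 = 357, then multiply by 156 repeatedly:
  156^3120=357  156^3121=5789  156^3122=4830  156^3123=4935  156^3124=7057
  156^3125=3026  156^3126=1542  156^3127=5295  156^3128=6185  156^3129=2445
  156^3130=3583  156^3131=2886  156^3132=1089  156^3133=5917  156^3134=3411
  156^3135=4570  156^3136=20  156^3137=3120  156^3138=1948  156^3139=4470
  156^3140=5807  156^3141=509  156^3142=985  156^3143=3951  156^3144=3262
  156^3145=2713
Found 2713 at exponent 3145.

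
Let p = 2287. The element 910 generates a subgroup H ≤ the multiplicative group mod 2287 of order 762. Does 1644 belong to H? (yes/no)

no

1644 ∈ ⟨910⟩ iff 1644^762 ≡ 1 (mod 2287), since |⟨910⟩| = 762.
1644^762 mod 2287 = 1482.
Since 1482 ≠ 1, 1644 does not lie in the subgroup.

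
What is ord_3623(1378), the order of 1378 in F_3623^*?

3622

The order of 1378 must divide p − 1 = 3622 = 2 · 1811.
Divisors: 1, 2, 1811, 3622.
Check each in increasing order: 1378^1 ≡ 1378;  1378^2 ≡ 432;  1378^1811 ≡ 3622;  1378^3622 ≡ 1.
Smallest exponent giving 1 is 3622.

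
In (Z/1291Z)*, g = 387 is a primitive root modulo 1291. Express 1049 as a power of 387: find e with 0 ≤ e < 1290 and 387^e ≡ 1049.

164

Baby-step giant-step with m = ceil(sqrt(1290)) = 36.
Baby table (387^j mod 1291 for j=0..35):
  0:1  1:387  2:13  3:1158  4:169  5:853  6:906  7:761
  8:159  9:856  10:776  11:800  12:1051  13:72  14:753  15:936
  16:752  17:549  18:739  19:682  20:570  21:1120  22:955  23:359
  24:796  25:794  26:20  27:1285  28:260  29:1213  30:798  31:277
  32:46  33:1019  34:598  35:337
Giant step factor: 387^(-36) ≡ 415 (mod 1291).
Scan 1049·415^i mod 1291 for i = 0, 1, …:
  i=0: 1049   i=1: 268   i=2: 194   i=3: 468
  i=4: 570
Match at i=4, j=20: e = 4·36 + 20 = 164.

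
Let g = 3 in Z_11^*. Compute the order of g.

5

The order of 3 must divide p − 1 = 10 = 2 · 5.
Divisors: 1, 2, 5, 10.
Check each in increasing order: 3^1 ≡ 3;  3^2 ≡ 9;  3^5 ≡ 1.
Smallest exponent giving 1 is 5.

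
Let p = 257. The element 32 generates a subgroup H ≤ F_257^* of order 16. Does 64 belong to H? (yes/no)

yes

64 ∈ ⟨32⟩ iff 64^16 ≡ 1 (mod 257), since |⟨32⟩| = 16.
64^16 mod 257 = 1.
Since 1 = 1, 64 lies in the subgroup.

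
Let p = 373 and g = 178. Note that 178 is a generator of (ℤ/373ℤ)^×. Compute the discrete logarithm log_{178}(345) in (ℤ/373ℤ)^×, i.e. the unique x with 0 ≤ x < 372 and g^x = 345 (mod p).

Baby-step giant-step with m = ceil(sqrt(372)) = 20.
Baby table (178^j mod 373 for j=0..19):
  0:1  1:178  2:352  3:365  4:68  5:168  6:64  7:202
  8:148  9:234  10:249  11:308  12:366  13:246  14:147  15:56
  16:270  17:316  18:298  19:78
Giant step factor: 178^(-20) ≡ 9 (mod 373).
Scan 345·9^i mod 373 for i = 0, 1, …:
  i=0: 345   i=1: 121   i=2: 343   i=3: 103
  i=4: 181   i=5: 137   i=6: 114   i=7: 280
  i=8: 282   i=9: 300   i=10: 89   i=11: 55
  i=12: 122   i=13: 352
Match at i=13, j=2: x = 13·20 + 2 = 262.

262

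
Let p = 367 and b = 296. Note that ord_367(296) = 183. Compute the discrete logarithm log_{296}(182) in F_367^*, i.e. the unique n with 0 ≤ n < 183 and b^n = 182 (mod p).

55

Baby-step giant-step with m = ceil(sqrt(183)) = 14.
Baby table (296^j mod 367 for j=0..13):
  0:1  1:296  2:270  3:281  4:234  5:268  6:56  7:61
  8:73  9:322  10:259  11:328  12:200  13:113
Giant step factor: 296^(-14) ≡ 36 (mod 367).
Scan 182·36^i mod 367 for i = 0, 1, …:
  i=0: 182   i=1: 313   i=2: 258   i=3: 113
Match at i=3, j=13: n = 3·14 + 13 = 55.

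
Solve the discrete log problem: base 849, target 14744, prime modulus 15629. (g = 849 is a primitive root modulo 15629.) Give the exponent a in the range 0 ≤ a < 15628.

Baby-step giant-step with m = ceil(sqrt(15628)) = 126.
Baby table (849^j mod 15629 for j=0..125):
  0:1  1:849  2:1867  3:6554  4:422  5:14440  6:6424  7:15084
  8:6165  9:13999  10:7111  11:4445  12:7216  13:15445  14:74  15:310
  16:13126  17:497  18:15599  19:5788  20:6506  21:6557  22:2969  23:4412
  24:10457  25:721  26:2598  27:2013  28:5476  29:7311  30:2326  31:5520
  32:13409  33:6329  34:12574  35:719  36:900  37:13908  38:7997  39:6467
  40:4704  41:8301  42:14499  43:9628  44:205  45:2126  46:7639  47:15105
  48:8365  49:6319  50:4084  51:13307  52:13505  53:9688  54:4258  55:4743
  56:10154  57:9167  58:15170  59:1034  60:2642  61:8111  62:9479  63:14365
  64:5265  65:91  66:14743  67:13607  68:2512  69:7144  70:1204  71:6311
  72:12921  73:14000  74:7960  75:6312  76:13770  77:238  78:14514  79:6734
  80:12581  81:6662  82:13969  83:12899  84:10951  85:13773  86:2785  87:4486
  88:10767  89:13847  90:3095  91:1983  92:11264  93:13817  94:8883  95:8489
  96:2192  97:1157  98:13295  99:3317  100:2913  101:3755  102:15308  103:8793
  104:10224  105:6081  106:5199  107:6573  108:924  109:3026  110:5918  111:7473
  112:14832  113:11023  114:12385  115:12177  116:7504  117:9893  118:6384  119:12382
  120:9630  121:1903  122:5860  123:5118  124:320  125:5987
Giant step factor: 849^(-126) ≡ 10571 (mod 15629).
Scan 14744·10571^i mod 15629 for i = 0, 1, …:
  i=0: 14744   i=1: 6436   i=2: 1919   i=3: 14936
  i=4: 4298   i=5: 655   i=6: 358   i=7: 2200
  i=8: 248   i=9: 11565     …   i=98: 14297
  i=99: 1157
Match at i=99, j=97: a = 99·126 + 97 = 12571.

12571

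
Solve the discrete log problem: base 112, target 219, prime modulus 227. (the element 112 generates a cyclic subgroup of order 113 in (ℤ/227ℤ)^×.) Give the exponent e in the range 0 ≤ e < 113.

98

Baby-step giant-step with m = ceil(sqrt(113)) = 11.
Baby table (112^j mod 227 for j=0..10):
  0:1  1:112  2:59  3:25  4:76  5:113  6:171  7:84
  8:101  9:189  10:57
Giant step factor: 112^(-11) ≡ 73 (mod 227).
Scan 219·73^i mod 227 for i = 0, 1, …:
  i=0: 219   i=1: 97   i=2: 44   i=3: 34
  i=4: 212   i=5: 40   i=6: 196   i=7: 7
  i=8: 57
Match at i=8, j=10: e = 8·11 + 10 = 98.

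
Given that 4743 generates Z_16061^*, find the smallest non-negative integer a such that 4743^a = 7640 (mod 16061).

2397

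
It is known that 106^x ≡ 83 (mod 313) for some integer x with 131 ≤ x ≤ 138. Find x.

136

Compute 106^131 mod 313 = 223, then multiply by 106 repeatedly:
  106^131=223  106^132=163  106^133=63  106^134=105  106^135=175
  106^136=83
Found 83 at exponent 136.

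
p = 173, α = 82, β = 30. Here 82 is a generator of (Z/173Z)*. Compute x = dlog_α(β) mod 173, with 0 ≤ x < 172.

Baby-step giant-step with m = ceil(sqrt(172)) = 14.
Baby table (82^j mod 173 for j=0..13):
  0:1  1:82  2:150  3:17  4:10  5:128  6:116  7:170
  8:100  9:69  10:122  11:143  12:135  13:171
Giant step factor: 82^(-14) ≡ 77 (mod 173).
Scan 30·77^i mod 173 for i = 0, 1, …:
  i=0: 30   i=1: 61   i=2: 26   i=3: 99
  i=4: 11   i=5: 155   i=6: 171
Match at i=6, j=13: x = 6·14 + 13 = 97.

97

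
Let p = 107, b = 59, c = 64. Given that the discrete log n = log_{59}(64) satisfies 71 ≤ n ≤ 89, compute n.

76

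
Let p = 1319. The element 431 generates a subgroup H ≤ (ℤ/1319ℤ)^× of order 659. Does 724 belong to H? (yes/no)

724 ∈ ⟨431⟩ iff 724^659 ≡ 1 (mod 1319), since |⟨431⟩| = 659.
724^659 mod 1319 = 1.
Since 1 = 1, 724 lies in the subgroup.

yes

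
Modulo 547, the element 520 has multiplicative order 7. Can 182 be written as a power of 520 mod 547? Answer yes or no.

yes

⟨520⟩ has order 7; its elements mod 547 are {1, 9, 81, 182, 304, 520, 544}.
182 is in this set.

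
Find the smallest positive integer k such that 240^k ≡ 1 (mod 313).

The order of 240 must divide p − 1 = 312 = 2^3 · 3 · 13.
Divisors: 1, 2, 3, 4, 6, 8, 12, 13, 24, 26, 39, 52, 78, 104, 156, 312.
Check each in increasing order: 240^1 ≡ 240;  240^2 ≡ 8;  240^3 ≡ 42;  240^4 ≡ 64;  240^6 ≡ 199;  240^8 ≡ 27;  240^12 ≡ 163;  240^13 ≡ 308;  240^24 ≡ 277;  240^26 ≡ 25;  240^39 ≡ 188;  240^52 ≡ 312;  240^78 ≡ 288;  240^104 ≡ 1.
Smallest exponent giving 1 is 104.

104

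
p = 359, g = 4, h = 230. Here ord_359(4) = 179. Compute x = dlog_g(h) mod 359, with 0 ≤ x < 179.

Baby-step giant-step with m = ceil(sqrt(179)) = 14.
Baby table (4^j mod 359 for j=0..13):
  0:1  1:4  2:16  3:64  4:256  5:306  6:147  7:229
  8:198  9:74  10:296  11:107  12:69  13:276
Giant step factor: 4^(-14) ≡ 133 (mod 359).
Scan 230·133^i mod 359 for i = 0, 1, …:
  i=0: 230   i=1: 75   i=2: 282   i=3: 170
  i=4: 352   i=5: 146   i=6: 32   i=7: 307
  i=8: 264   i=9: 289   i=10: 24   i=11: 320
  i=12: 198
Match at i=12, j=8: x = 12·14 + 8 = 176.

176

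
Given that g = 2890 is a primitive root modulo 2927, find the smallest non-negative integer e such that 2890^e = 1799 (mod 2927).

97

Baby-step giant-step with m = ceil(sqrt(2926)) = 55.
Baby table (2890^j mod 2927 for j=0..54):
  0:1  1:2890  2:1369  3:2033  4:881  5:2527  6:165  7:2676
  8:506  9:1767  10:1942  11:1321  12:882  13:2490  14:1534  15:1782
  16:1387  17:1367  18:2107  19:1070  20:1388  21:1330  22:549  23:176
  24:2269  25:930  26:714  27:2852  28:2775  29:2697  30:2656  31:1246
  32:730  33:2260  34:1263  35:101  36:2117  37:700  38:443  39:1171
  40:578  41:2030  42:992  43:1347  44:2847  45:33  46:1706  47:1272
  48:2695  49:2730  50:1435  51:2518  52:498  53:2063  54:2698
Giant step factor: 2890^(-55) ≡ 1473 (mod 2927).
Scan 1799·1473^i mod 2927 for i = 0, 1, …:
  i=0: 1799   i=1: 992
Match at i=1, j=42: e = 1·55 + 42 = 97.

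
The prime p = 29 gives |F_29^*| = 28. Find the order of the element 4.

The order of 4 must divide p − 1 = 28 = 2^2 · 7.
Divisors: 1, 2, 4, 7, 14, 28.
Check each in increasing order: 4^1 ≡ 4;  4^2 ≡ 16;  4^4 ≡ 24;  4^7 ≡ 28;  4^14 ≡ 1.
Smallest exponent giving 1 is 14.

14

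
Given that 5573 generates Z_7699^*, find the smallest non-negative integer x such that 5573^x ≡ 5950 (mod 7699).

5875

Baby-step giant-step with m = ceil(sqrt(7698)) = 88.
Baby table (5573^j mod 7699 for j=0..87):
  0:1  1:5573  2:563  3:4106  4:1310  5:1978  6:6125  7:4958
  8:6922  9:4316  10:1392  11:4723  12:6097  13:2894  14:6556  15:4833
  16:3207  17:3232  18:3975  19:2652  20:5215  21:7169  22:2726  23:1871
  24:2637  25:6309  26:6423  27:2728  28:5318  29:3763  30:6822  31:1344
  32:6684  33:2170  34:5980  35:5268  36:2277  37:1769  38:3917  39:2776
  40:3357  41:7690  42:3736  43:2632  44:1541  45:3608  46:5295  47:6467
  48:1572  49:6993  50:7350  51:2870  52:3687  53:6719  54:4750  55:2588
  56:2697  57:1933  58:1708  59:2720  60:6928  61:6958  62:4770  63:6262
  64:6258  65:7063  66:4811  67:3785  68:6244  69:6031  70:4628  71:194
  72:3302  73:1436  74:3567  75:73  76:6481  77:2604  78:7176  79:3242
  80:5812  81:583  82:81  83:4871  84:7108  85:1529  86:6023  87:6238
Giant step factor: 5573^(-88) ≡ 1070 (mod 7699).
Scan 5950·1070^i mod 7699 for i = 0, 1, …:
  i=0: 5950   i=1: 7126   i=2: 2810   i=3: 4090
  i=4: 3268   i=5: 1414   i=6: 3976   i=7: 4472
  i=8: 3961   i=9: 3820     …   i=65: 831
  i=66: 3785
Match at i=66, j=67: x = 66·88 + 67 = 5875.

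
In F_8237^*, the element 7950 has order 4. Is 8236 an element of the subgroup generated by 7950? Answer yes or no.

yes

⟨7950⟩ has order 4; its elements mod 8237 are {1, 287, 7950, 8236}.
8236 is in this set.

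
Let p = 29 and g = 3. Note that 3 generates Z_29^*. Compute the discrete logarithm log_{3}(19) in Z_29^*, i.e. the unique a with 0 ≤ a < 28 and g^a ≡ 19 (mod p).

13

Successive powers of 3 modulo 29:
  3^0=1  3^1=3  3^2=9  3^3=27  3^4=23  3^5=11
  3^6=4  3^7=12  3^8=7  3^9=21  3^10=5  3^11=15
  3^12=16  3^13=19
So 3^13 ≡ 19 (mod 29), giving a = 13.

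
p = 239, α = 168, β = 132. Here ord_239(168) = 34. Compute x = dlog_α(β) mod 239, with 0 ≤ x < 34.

6

Successive powers of 168 modulo 239:
  168^0=1  168^1=168  168^2=22  168^3=111  168^4=6  168^5=52
  168^6=132
So 168^6 ≡ 132 (mod 239), giving x = 6.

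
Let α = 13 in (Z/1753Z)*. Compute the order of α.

584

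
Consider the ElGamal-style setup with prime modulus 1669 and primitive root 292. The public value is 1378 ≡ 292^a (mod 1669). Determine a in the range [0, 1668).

Baby-step giant-step with m = ceil(sqrt(1668)) = 41.
Baby table (292^j mod 1669 for j=0..40):
  0:1  1:292  2:145  3:615  4:997  5:718  6:1031  7:632
  8:954  9:1514  10:1472  11:891  12:1477  13:682  14:533  15:419
  16:511  17:671  18:659  19:493  20:422  21:1387  22:1106  23:835
  24:146  25:907  26:1142  27:1333  28:359  29:1350  30:316  31:477
  32:757  33:736  34:1280  35:1573  36:341  37:1101  38:1044  39:1090
  40:1170
Giant step factor: 292^(-41) ≡ 1203 (mod 1669).
Scan 1378·1203^i mod 1669 for i = 0, 1, …:
  i=0: 1378   i=1: 417   i=2: 951   i=3: 788
  i=4: 1641   i=5: 1365   i=6: 1468   i=7: 202
  i=8: 1001   i=9: 854     …   i=21: 1385
  i=22: 493
Match at i=22, j=19: a = 22·41 + 19 = 921.

921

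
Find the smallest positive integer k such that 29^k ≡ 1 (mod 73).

The order of 29 must divide p − 1 = 72 = 2^3 · 3^2.
Divisors: 1, 2, 3, 4, 6, 8, 9, 12, 18, 24, 36, 72.
Check each in increasing order: 29^1 ≡ 29;  29^2 ≡ 38;  29^3 ≡ 7;  29^4 ≡ 57;  29^6 ≡ 49;  29^8 ≡ 37;  29^9 ≡ 51;  29^12 ≡ 65;  29^18 ≡ 46;  29^24 ≡ 64;  29^36 ≡ 72;  29^72 ≡ 1.
Smallest exponent giving 1 is 72.

72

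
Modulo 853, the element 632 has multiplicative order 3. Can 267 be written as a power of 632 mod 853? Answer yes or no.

⟨632⟩ has order 3; its elements mod 853 are {1, 220, 632}.
267 is not in this set.

no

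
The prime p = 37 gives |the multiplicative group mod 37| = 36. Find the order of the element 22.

The order of 22 must divide p − 1 = 36 = 2^2 · 3^2.
Divisors: 1, 2, 3, 4, 6, 9, 12, 18, 36.
Check each in increasing order: 22^1 ≡ 22;  22^2 ≡ 3;  22^3 ≡ 29;  22^4 ≡ 9;  22^6 ≡ 27;  22^9 ≡ 6;  22^12 ≡ 26;  22^18 ≡ 36;  22^36 ≡ 1.
Smallest exponent giving 1 is 36.

36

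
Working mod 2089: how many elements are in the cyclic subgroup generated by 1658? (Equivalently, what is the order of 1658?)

2088

The order of 1658 must divide p − 1 = 2088 = 2^3 · 3^2 · 29.
Divisors: 1, 2, 3, 4, 6, 8, 9, 12, 18, 24, 29, 36, 58, 72, 87, 116, 174, 232, 261, 348, 522, 696, 1044, 2088.
Check each in increasing order: 1658^1 ≡ 1658;  1658^2 ≡ 1929;  1658^3 ≡ 23;  1658^4 ≡ 532;  1658^6 ≡ 529;  1658^8 ≡ 1009;  1658^9 ≡ 1722;  1658^12 ≡ 2004;  1658^18 ≡ 993;  1658^24 ≡ 958;  1658^29 ≡ 792;  1658^36 ≡ 41;  1658^58 ≡ 564;  1658^72 ≡ 1681;  1658^87 ≡ 1731;  1658^116 ≡ 568;  1658^174 ≡ 735;  1658^232 ≡ 918;  1658^261 ≡ 84;  1658^348 ≡ 1263;  1658^522 ≡ 789;  1658^696 ≡ 1262;  1658^1044 ≡ 2088;  1658^2088 ≡ 1.
Smallest exponent giving 1 is 2088.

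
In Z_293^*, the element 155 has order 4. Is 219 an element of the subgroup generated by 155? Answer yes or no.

⟨155⟩ has order 4; its elements mod 293 are {1, 138, 155, 292}.
219 is not in this set.

no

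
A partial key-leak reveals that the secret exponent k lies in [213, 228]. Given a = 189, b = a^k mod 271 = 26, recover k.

223

Compute 189^213 mod 271 = 207, then multiply by 189 repeatedly:
  189^213=207  189^214=99  189^215=12  189^216=100  189^217=201
  189^218=49  189^219=47  189^220=211  189^221=42  189^222=79
  189^223=26
Found 26 at exponent 223.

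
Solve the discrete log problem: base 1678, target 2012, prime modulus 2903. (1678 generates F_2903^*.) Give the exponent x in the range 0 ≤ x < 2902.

1257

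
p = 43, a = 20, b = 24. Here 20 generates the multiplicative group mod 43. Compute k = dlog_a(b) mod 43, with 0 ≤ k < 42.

34

Baby-step giant-step with m = ceil(sqrt(42)) = 7.
Baby table (20^j mod 43 for j=0..6):
  0:1  1:20  2:13  3:2  4:40  5:26  6:4
Giant step factor: 20^(-7) ≡ 7 (mod 43).
Scan 24·7^i mod 43 for i = 0, 1, …:
  i=0: 24   i=1: 39   i=2: 15   i=3: 19
  i=4: 4
Match at i=4, j=6: k = 4·7 + 6 = 34.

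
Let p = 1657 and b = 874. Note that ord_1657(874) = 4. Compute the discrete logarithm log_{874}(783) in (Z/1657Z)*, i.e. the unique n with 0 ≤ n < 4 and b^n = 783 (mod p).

3

Successive powers of 874 modulo 1657:
  874^0=1  874^1=874  874^2=1656  874^3=783
So 874^3 ≡ 783 (mod 1657), giving n = 3.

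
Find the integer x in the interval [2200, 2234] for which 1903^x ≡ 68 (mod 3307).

2202

Compute 1903^2200 mod 3307 = 2982, then multiply by 1903 repeatedly:
  1903^2200=2982  1903^2201=3241  1903^2202=68
Found 68 at exponent 2202.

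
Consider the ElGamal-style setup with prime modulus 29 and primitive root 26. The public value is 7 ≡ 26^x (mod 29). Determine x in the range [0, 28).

Successive powers of 26 modulo 29:
  26^0=1  26^1=26  26^2=9  26^3=2  26^4=23  26^5=18
  26^6=4  26^7=17  26^8=7
So 26^8 ≡ 7 (mod 29), giving x = 8.

8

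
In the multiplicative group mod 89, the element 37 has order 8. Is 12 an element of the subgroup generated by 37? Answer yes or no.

12 ∈ ⟨37⟩ iff 12^8 ≡ 1 (mod 89), since |⟨37⟩| = 8.
12^8 mod 89 = 1.
Since 1 = 1, 12 lies in the subgroup.

yes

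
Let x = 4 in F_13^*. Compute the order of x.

6

The order of 4 must divide p − 1 = 12 = 2^2 · 3.
Divisors: 1, 2, 3, 4, 6, 12.
Check each in increasing order: 4^1 ≡ 4;  4^2 ≡ 3;  4^3 ≡ 12;  4^4 ≡ 9;  4^6 ≡ 1.
Smallest exponent giving 1 is 6.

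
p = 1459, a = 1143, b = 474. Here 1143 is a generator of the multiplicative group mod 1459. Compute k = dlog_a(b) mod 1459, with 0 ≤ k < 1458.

522

Baby-step giant-step with m = ceil(sqrt(1458)) = 39.
Baby table (1143^j mod 1459 for j=0..38):
  0:1  1:1143  2:644  3:756  4:380  5:1017  6:1067  7:1316
  8:1418  9:1284  10:1317  11:1102  12:469  13:614  14:23  15:27
  16:222  17:1339  18:1445  19:47  20:1197  21:1088  22:516  23:352
  24:1111  25:543  26:574  27:991  28:529  29:621  30:729  31:158
  32:1137  33:1081  34:1269  35:221  36:196  37:801  38:750
Giant step factor: 1143^(-39) ≡ 1434 (mod 1459).
Scan 474·1434^i mod 1459 for i = 0, 1, …:
  i=0: 474   i=1: 1281   i=2: 73   i=3: 1093
  i=4: 396   i=5: 313   i=6: 929   i=7: 119
  i=8: 1402   i=9: 1425   i=10: 850   i=11: 635
  i=12: 174   i=13: 27
Match at i=13, j=15: k = 13·39 + 15 = 522.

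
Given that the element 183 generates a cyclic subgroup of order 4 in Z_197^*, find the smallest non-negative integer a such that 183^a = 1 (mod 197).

0

Successive powers of 183 modulo 197:
  183^0=1
So 183^0 ≡ 1 (mod 197), giving a = 0.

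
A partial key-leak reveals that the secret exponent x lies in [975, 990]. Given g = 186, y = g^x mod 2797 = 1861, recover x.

982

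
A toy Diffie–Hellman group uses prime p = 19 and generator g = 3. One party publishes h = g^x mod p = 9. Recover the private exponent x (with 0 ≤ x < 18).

2

Successive powers of 3 modulo 19:
  3^0=1  3^1=3  3^2=9
So 3^2 ≡ 9 (mod 19), giving x = 2.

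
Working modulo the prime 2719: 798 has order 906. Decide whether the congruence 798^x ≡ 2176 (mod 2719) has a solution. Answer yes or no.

no

2176 ∈ ⟨798⟩ iff 2176^906 ≡ 1 (mod 2719), since |⟨798⟩| = 906.
2176^906 mod 2719 = 1453.
Since 1453 ≠ 1, 2176 does not lie in the subgroup.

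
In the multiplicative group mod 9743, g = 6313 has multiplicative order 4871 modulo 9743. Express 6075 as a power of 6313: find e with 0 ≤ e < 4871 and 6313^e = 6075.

Baby-step giant-step with m = ceil(sqrt(4871)) = 70.
Baby table (6313^j mod 9743 for j=0..69):
  0:1  1:6313  2:5099  3:8858  4:5477  5:8137  6:3785  7:4869
  8:8575  9:1867  10:7084  11:922  12:4015  13:5152  14:2442  15:2920
  16:204  17:1776  18:7438  19:4577  20:6606  21:3638  22:2443  23:9233
  24:5303  25:891  26:3172  27:2971  28:648  29:8507  30:1275  31:1357
  32:2644  33:1813  34:7187  35:8123  36:3090  37:1684  38:1479  39:3133
  40:339  41:6390  42:4050  43:2018  44:5533  45:1174  46:6782  47:4024
  48:3511  49:9361  50:4698  51:782  52:6808  53:2531  54:9426  55:5837
  56:955  57:7741  58:7788  59:2466  60:8287  61:5664  62:22  63:2484
  64:5005  65:16  66:3578  67:3640  68:5326  69:9688
Giant step factor: 6313^(-70) ≡ 3039 (mod 9743).
Scan 6075·3039^i mod 9743 for i = 0, 1, …:
  i=0: 6075   i=1: 8683   i=2: 3593   i=3: 6967
  i=4: 1174
Match at i=4, j=45: e = 4·70 + 45 = 325.

325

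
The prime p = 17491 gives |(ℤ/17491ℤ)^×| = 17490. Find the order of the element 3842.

The order of 3842 must divide p − 1 = 17490 = 2 · 3 · 5 · 11 · 53.
Divisors: 1, 2, 3, 5, 6, 10, 11, 15, 22, 30, 33, 53, 55, 66, 106, 110, 159, 165, 265, 318, 330, 530, 583, 795, 1166, 1590, 1749, 2915, 3498, 5830, 8745, 17490.
Check each in increasing order: 3842^1 ≡ 3842;  3842^2 ≡ 16051;  3842^3 ≡ 12167;  3842^5 ≡ 5502;  3842^6 ≡ 9556;  3842^10 ≡ 12574;  3842^11 ≡ 16657;  3842^15 ≡ 5243;  3842^22 ≡ 13407;  3842^30 ≡ 10688;  3842^33 ≡ 12802;  3842^53 ≡ 257;  3842^55 ≡ 14722;  3842^66 ≡ 534;  3842^106 ≡ 13576;  3842^110 ≡ 6303;  3842^159 ≡ 8323;  3842^165 ≡ 3011;  3842^265 ≡ 1188;  3842^318 ≡ 7969;  3842^330 ≡ 5783;  3842^530 ≡ 12064;  3842^583 ≡ 4541;  3842^795 ≡ 6903;  3842^1166 ≡ 16283;  3842^1590 ≡ 5925;  3842^1749 ≡ 6646;  3842^2915 ≡ 1.
Smallest exponent giving 1 is 2915.

2915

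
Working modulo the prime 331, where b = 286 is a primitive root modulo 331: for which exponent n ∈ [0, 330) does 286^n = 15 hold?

279

Baby-step giant-step with m = ceil(sqrt(330)) = 19.
Baby table (286^j mod 331 for j=0..18):
  0:1  1:286  2:39  3:231  4:197  5:72  6:70  7:160
  8:82  9:282  10:219  11:75  12:266  13:277  14:113  15:211
  16:104  17:285  18:84
Giant step factor: 286^(-19) ≡ 50 (mod 331).
Scan 15·50^i mod 331 for i = 0, 1, …:
  i=0: 15   i=1: 88   i=2: 97   i=3: 216
  i=4: 208   i=5: 139   i=6: 330   i=7: 281
  i=8: 148   i=9: 118     …   i=13: 224
  i=14: 277
Match at i=14, j=13: n = 14·19 + 13 = 279.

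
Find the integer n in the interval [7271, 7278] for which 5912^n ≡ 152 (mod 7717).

7274

Compute 5912^7271 mod 7717 = 1011, then multiply by 5912 repeatedly:
  5912^7271=1011  5912^7272=4074  5912^7273=731  5912^7274=152
Found 152 at exponent 7274.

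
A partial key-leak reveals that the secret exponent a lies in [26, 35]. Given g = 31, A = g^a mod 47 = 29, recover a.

27

Compute 31^26 mod 47 = 7, then multiply by 31 repeatedly:
  31^26=7  31^27=29
Found 29 at exponent 27.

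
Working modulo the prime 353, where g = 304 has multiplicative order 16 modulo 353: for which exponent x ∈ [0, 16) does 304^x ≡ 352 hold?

8

Successive powers of 304 modulo 353:
  304^0=1  304^1=304  304^2=283  304^3=253  304^4=311  304^5=293
  304^6=116  304^7=317  304^8=352
So 304^8 ≡ 352 (mod 353), giving x = 8.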